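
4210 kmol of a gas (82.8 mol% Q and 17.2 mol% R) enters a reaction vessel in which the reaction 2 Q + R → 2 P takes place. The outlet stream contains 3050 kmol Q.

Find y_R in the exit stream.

For Q: n = n₀ − 2ξ → 3050 = 3486 − 2ξ, giving ξ = 217.9 kmol.
Outlet amounts (n = n₀ + ν ξ):
  Q: 3486 − 2(217.9) = 3050
  R: 724.1 − 1(217.9) = 506.2
  P: 0 + 2(217.9) = 435.9
Total out = 3992 kmol; y_R = 506.2 / 3992 = 0.1268.

0.127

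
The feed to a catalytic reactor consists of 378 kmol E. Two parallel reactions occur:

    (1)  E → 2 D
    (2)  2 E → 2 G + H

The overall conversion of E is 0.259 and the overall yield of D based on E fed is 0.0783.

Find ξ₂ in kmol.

Yield of D: 2ξ₁ / 378 = 0.0783 → ξ₁ = 14.8 kmol.
Conversion of E: 1ξ₁ + 2ξ₂ = 0.259 × 378 = 97.9 → ξ₂ = 41.55 kmol.
Outlet amounts (n = n₀ + Σ ν·ξ):
  E: 378 − 1(14.8) − 2(41.55) = 280.1
  D: 0 + 2(14.8) = 29.6
  G: 0 + 2(41.55) = 83.1
  H: 0 + 1(41.55) = 41.55

ξ₂ = 41.6 kmol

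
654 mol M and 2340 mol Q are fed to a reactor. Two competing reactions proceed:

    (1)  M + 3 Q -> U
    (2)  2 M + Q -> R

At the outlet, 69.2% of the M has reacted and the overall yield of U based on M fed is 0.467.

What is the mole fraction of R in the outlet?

0.0381

Yield of U: 1ξ₁ / 654 = 0.467 → ξ₁ = 305.4 mol.
Conversion of M: 1ξ₁ + 2ξ₂ = 0.692 × 654 = 452.6 → ξ₂ = 73.57 mol.
Outlet amounts (n = n₀ + Σ ν·ξ):
  M: 654 − 1(305.4) − 2(73.57) = 201.4
  Q: 2340 − 3(305.4) − 1(73.57) = 1350
  U: 0 + 1(305.4) = 305.4
  R: 0 + 1(73.57) = 73.57
Total out = 1931 mol; y_R = 73.57 / 1931 = 0.03811.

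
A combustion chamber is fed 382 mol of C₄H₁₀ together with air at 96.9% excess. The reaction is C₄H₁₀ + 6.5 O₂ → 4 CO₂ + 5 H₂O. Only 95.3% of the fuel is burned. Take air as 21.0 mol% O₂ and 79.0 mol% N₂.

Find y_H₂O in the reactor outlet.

Stoichiometric O₂ = 6.5 × 382 = 2483 mol; O₂ fed = 2483 × 1.969 = 4889 mol.
N₂ fed = 4889 × 79/21 = 18390 mol.
Fuel reacted = 0.953 × 382 → ξ = 364 mol.
Outlet (n = n₀ + ν ξ):
  C₄H₁₀: 382 − 1(364) = 17.95
  O₂: 4889 − 6.5(364) = 2523
  N₂: 18390 (inert)
  CO₂: 0 + 4(364) = 1456
  H₂O: 0 + 5(364) = 1820
Total out = 24210 mol; y_H₂O = 1820 / 24210 = 0.07519.

0.0752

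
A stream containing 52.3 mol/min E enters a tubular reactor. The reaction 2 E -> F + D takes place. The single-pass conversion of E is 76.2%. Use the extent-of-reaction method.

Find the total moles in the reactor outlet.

52.3 mol/min

E reacted = 0.762 × 52.3 = 39.85 mol/min; ν_E = −2, so ξ = 39.85/2 = 19.93 mol/min.
Outlet amounts (n = n₀ + ν ξ):
  E: 52.3 − 2(19.93) = 12.45
  F: 0 + 1(19.93) = 19.93
  D: 0 + 1(19.93) = 19.93
Total out = 12.45 + 19.93 + 19.93 = 52.3 mol/min.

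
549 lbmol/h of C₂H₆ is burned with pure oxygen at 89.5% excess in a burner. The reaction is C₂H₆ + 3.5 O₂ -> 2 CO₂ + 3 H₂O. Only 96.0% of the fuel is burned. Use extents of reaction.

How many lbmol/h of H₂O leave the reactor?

Stoichiometric O₂ = 3.5 × 549 = 1922 lbmol/h; O₂ fed = 1922 × 1.895 = 3641 lbmol/h.
Fuel reacted = 0.96 × 549 → ξ = 527 lbmol/h.
Outlet (n = n₀ + ν ξ):
  C₂H₆: 549 − 1(527) = 21.96
  O₂: 3641 − 3.5(527) = 1797
  CO₂: 0 + 2(527) = 1054
  H₂O: 0 + 3(527) = 1581

1580 lbmol/h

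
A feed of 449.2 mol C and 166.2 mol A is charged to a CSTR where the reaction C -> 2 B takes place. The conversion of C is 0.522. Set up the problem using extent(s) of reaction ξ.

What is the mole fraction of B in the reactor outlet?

0.552

C reacted = 0.522 × 449.2 = 234.5 mol; ν_C = −1, so ξ = 234.5/1 = 234.5 mol.
Outlet amounts (n = n₀ + ν ξ):
  C: 449.2 − 1(234.5) = 214.7
  B: 0 + 2(234.5) = 469
  A: 166.2 (inert)
Total out = 849.9 mol; y_B = 469 / 849.9 = 0.5518.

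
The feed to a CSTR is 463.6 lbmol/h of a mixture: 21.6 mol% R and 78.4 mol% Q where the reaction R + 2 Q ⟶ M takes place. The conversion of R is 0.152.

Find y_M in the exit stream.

R reacted = 0.152 × 100.1 = 15.22 lbmol/h; ν_R = −1, so ξ = 15.22/1 = 15.22 lbmol/h.
Outlet amounts (n = n₀ + ν ξ):
  R: 100.1 − 1(15.22) = 84.92
  Q: 363.5 − 2(15.22) = 333
  M: 0 + 1(15.22) = 15.22
Total out = 433.2 lbmol/h; y_M = 15.22 / 433.2 = 0.03514.

0.0351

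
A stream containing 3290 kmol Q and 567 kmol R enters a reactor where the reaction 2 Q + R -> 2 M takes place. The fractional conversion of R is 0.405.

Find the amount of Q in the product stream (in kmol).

2830 kmol

R reacted = 0.405 × 567 = 229.6 kmol; ν_R = −1, so ξ = 229.6/1 = 229.6 kmol.
Outlet amounts (n = n₀ + ν ξ):
  Q: 3290 − 2(229.6) = 2831
  R: 567 − 1(229.6) = 337.4
  M: 0 + 2(229.6) = 459.3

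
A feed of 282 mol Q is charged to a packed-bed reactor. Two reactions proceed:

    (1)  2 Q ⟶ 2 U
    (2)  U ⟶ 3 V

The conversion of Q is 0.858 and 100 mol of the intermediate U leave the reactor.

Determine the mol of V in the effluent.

Conversion of Q: Q consumed = 2ξ₁ = 0.858 × 282 → ξ₁ = 121 mol.
U balance: n_U = 0 + 2ξ₁ − 1ξ₂ = 100 → ξ₂ = (2·121 − 100)/1 = 142 mol.
Outlet amounts (n = n₀ + Σ ν·ξ):
  Q: 282 − 2(121) = 40.04
  U: 0 + 2(121) − 1(142) = 100
  V: 0 + 3(142) = 425.9

426 mol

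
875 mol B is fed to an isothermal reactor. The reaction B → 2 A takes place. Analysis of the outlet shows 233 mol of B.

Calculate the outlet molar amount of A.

1280 mol

For B: n = n₀ − 1ξ → 233 = 875 − 1ξ, giving ξ = 642 mol.
Outlet amounts (n = n₀ + ν ξ):
  B: 875 − 1(642) = 233
  A: 0 + 2(642) = 1284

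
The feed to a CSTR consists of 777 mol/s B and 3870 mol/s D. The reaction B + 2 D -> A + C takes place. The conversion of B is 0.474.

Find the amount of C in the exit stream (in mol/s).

B reacted = 0.474 × 777 = 368.3 mol/s; ν_B = −1, so ξ = 368.3/1 = 368.3 mol/s.
Outlet amounts (n = n₀ + ν ξ):
  B: 777 − 1(368.3) = 408.7
  D: 3870 − 2(368.3) = 3133
  A: 0 + 1(368.3) = 368.3
  C: 0 + 1(368.3) = 368.3

368 mol/s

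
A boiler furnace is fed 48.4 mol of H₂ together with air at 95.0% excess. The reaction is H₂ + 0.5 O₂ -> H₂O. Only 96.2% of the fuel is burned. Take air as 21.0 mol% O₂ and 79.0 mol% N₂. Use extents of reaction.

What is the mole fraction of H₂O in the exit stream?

Stoichiometric O₂ = 0.5 × 48.4 = 24.2 mol; O₂ fed = 24.2 × 1.950 = 47.19 mol.
N₂ fed = 47.19 × 79/21 = 177.5 mol.
Fuel reacted = 0.962 × 48.4 → ξ = 46.56 mol.
Outlet (n = n₀ + ν ξ):
  H₂: 48.4 − 1(46.56) = 1.839
  O₂: 47.19 − 0.5(46.56) = 23.91
  N₂: 177.5 (inert)
  H₂O: 0 + 1(46.56) = 46.56
Total out = 249.8 mol; y_H₂O = 46.56 / 249.8 = 0.1864.

0.186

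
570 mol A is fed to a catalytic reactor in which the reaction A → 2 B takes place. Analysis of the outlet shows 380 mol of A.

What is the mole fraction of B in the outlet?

0.5

For A: n = n₀ − 1ξ → 380 = 570 − 1ξ, giving ξ = 190 mol.
Outlet amounts (n = n₀ + ν ξ):
  A: 570 − 1(190) = 380
  B: 0 + 2(190) = 380
Total out = 760 mol; y_B = 380 / 760 = 0.5.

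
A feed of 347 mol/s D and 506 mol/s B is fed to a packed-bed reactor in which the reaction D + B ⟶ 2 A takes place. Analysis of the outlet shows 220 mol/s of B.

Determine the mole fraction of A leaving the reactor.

For B: n = n₀ − 1ξ → 220 = 506 − 1ξ, giving ξ = 286 mol/s.
Outlet amounts (n = n₀ + ν ξ):
  D: 347 − 1(286) = 61
  B: 506 − 1(286) = 220
  A: 0 + 2(286) = 572
Total out = 853 mol/s; y_A = 572 / 853 = 0.6706.

0.671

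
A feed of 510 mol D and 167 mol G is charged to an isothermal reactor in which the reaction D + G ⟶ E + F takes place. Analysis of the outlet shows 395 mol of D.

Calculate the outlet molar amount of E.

For D: n = n₀ − 1ξ → 395 = 510 − 1ξ, giving ξ = 115 mol.
Outlet amounts (n = n₀ + ν ξ):
  D: 510 − 1(115) = 395
  G: 167 − 1(115) = 52
  E: 0 + 1(115) = 115
  F: 0 + 1(115) = 115

115 mol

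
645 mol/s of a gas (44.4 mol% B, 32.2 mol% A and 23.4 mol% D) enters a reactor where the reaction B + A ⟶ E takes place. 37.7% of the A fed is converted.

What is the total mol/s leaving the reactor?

567 mol/s

A reacted = 0.377 × 207.7 = 78.3 mol/s; ν_A = −1, so ξ = 78.3/1 = 78.3 mol/s.
Outlet amounts (n = n₀ + ν ξ):
  B: 286.4 − 1(78.3) = 208.1
  A: 207.7 − 1(78.3) = 129.4
  E: 0 + 1(78.3) = 78.3
  D: 150.9 (inert)
Total out = 208.1 + 129.4 + 78.3 + 150.9 = 566.7 mol/s.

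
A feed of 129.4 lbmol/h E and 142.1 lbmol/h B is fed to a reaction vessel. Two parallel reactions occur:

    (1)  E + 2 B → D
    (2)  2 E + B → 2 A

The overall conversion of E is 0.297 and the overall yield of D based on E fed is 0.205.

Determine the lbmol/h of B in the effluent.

83.1 lbmol/h

Yield of D: 1ξ₁ / 129.4 = 0.205 → ξ₁ = 26.53 lbmol/h.
Conversion of E: 1ξ₁ + 2ξ₂ = 0.297 × 129.4 = 38.43 → ξ₂ = 5.952 lbmol/h.
Outlet amounts (n = n₀ + Σ ν·ξ):
  E: 129.4 − 1(26.53) − 2(5.952) = 90.97
  B: 142.1 − 2(26.53) − 1(5.952) = 83.09
  D: 0 + 1(26.53) = 26.53
  A: 0 + 2(5.952) = 11.9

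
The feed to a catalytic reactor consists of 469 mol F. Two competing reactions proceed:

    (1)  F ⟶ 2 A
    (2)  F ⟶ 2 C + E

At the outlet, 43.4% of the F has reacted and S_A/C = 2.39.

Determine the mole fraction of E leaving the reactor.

Conversion of F: F consumed = 0.434 × 469 = 203.5 mol = 1ξ₁ + 1ξ₂.
Selectivity: 2ξ₁ / (2ξ₂) = 2.39 → ξ₁ = 2.39 ξ₂.
Substitute: (1·2.39 + 1) ξ₂ = 203.5 → ξ₂ = 60.04 mol, ξ₁ = 143.5 mol.
Outlet amounts (n = n₀ + Σ ν·ξ):
  F: 469 − 1(143.5) − 1(60.04) = 265.5
  A: 0 + 2(143.5) = 287
  C: 0 + 2(60.04) = 120.1
  E: 0 + 1(60.04) = 60.04
Total out = 732.6 mol; y_E = 60.04 / 732.6 = 0.08196.

0.082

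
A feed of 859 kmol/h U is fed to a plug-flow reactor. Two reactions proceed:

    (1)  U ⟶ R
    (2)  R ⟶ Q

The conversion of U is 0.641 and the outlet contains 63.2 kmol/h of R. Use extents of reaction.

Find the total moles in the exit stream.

859 kmol/h

Conversion of U: U consumed = 1ξ₁ = 0.641 × 859 → ξ₁ = 550.6 kmol/h.
R balance: n_R = 0 + 1ξ₁ − 1ξ₂ = 63.2 → ξ₂ = (1·550.6 − 63.2)/1 = 487.4 kmol/h.
Outlet amounts (n = n₀ + Σ ν·ξ):
  U: 859 − 1(550.6) = 308.4
  R: 0 + 1(550.6) − 1(487.4) = 63.2
  Q: 0 + 1(487.4) = 487.4
Total out = 308.4 + 63.2 + 487.4 = 859 kmol/h.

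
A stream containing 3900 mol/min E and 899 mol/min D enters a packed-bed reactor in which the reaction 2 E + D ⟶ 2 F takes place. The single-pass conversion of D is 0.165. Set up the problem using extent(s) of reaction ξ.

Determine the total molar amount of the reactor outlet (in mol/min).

D reacted = 0.165 × 899 = 148.3 mol/min; ν_D = −1, so ξ = 148.3/1 = 148.3 mol/min.
Outlet amounts (n = n₀ + ν ξ):
  E: 3900 − 2(148.3) = 3603
  D: 899 − 1(148.3) = 750.7
  F: 0 + 2(148.3) = 296.7
Total out = 3603 + 750.7 + 296.7 = 4651 mol/min.

4650 mol/min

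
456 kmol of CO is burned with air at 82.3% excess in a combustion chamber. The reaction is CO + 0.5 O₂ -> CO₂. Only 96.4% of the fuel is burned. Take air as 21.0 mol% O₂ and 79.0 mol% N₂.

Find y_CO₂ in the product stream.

0.198

Stoichiometric O₂ = 0.5 × 456 = 228 kmol; O₂ fed = 228 × 1.823 = 415.6 kmol.
N₂ fed = 415.6 × 79/21 = 1564 kmol.
Fuel reacted = 0.964 × 456 → ξ = 439.6 kmol.
Outlet (n = n₀ + ν ξ):
  CO: 456 − 1(439.6) = 16.42
  O₂: 415.6 − 0.5(439.6) = 195.9
  N₂: 1564 (inert)
  CO₂: 0 + 1(439.6) = 439.6
Total out = 2215 kmol; y_CO₂ = 439.6 / 2215 = 0.1984.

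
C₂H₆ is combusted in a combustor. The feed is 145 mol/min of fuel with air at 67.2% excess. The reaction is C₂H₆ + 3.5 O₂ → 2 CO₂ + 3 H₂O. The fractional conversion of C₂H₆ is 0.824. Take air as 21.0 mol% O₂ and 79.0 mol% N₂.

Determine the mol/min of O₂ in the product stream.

430 mol/min

Stoichiometric O₂ = 3.5 × 145 = 507.5 mol/min; O₂ fed = 507.5 × 1.672 = 848.5 mol/min.
N₂ fed = 848.5 × 79/21 = 3192 mol/min.
Fuel reacted = 0.824 × 145 → ξ = 119.5 mol/min.
Outlet (n = n₀ + ν ξ):
  C₂H₆: 145 − 1(119.5) = 25.52
  O₂: 848.5 − 3.5(119.5) = 430.4
  N₂: 3192 (inert)
  CO₂: 0 + 2(119.5) = 239
  H₂O: 0 + 3(119.5) = 358.4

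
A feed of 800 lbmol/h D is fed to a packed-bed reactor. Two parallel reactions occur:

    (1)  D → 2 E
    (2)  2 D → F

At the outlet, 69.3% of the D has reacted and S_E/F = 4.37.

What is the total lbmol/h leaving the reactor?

Conversion of D: D consumed = 0.693 × 800 = 554.4 lbmol/h = 1ξ₁ + 2ξ₂.
Selectivity: 2ξ₁ / (1ξ₂) = 4.37 → ξ₁ = 2.185 ξ₂.
Substitute: (1·2.185 + 2) ξ₂ = 554.4 → ξ₂ = 132.5 lbmol/h, ξ₁ = 289.5 lbmol/h.
Outlet amounts (n = n₀ + Σ ν·ξ):
  D: 800 − 1(289.5) − 2(132.5) = 245.6
  E: 0 + 2(289.5) = 578.9
  F: 0 + 1(132.5) = 132.5
Total out = 245.6 + 578.9 + 132.5 = 957 lbmol/h.

957 lbmol/h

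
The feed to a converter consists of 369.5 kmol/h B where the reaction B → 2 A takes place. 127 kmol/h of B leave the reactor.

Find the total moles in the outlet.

612 kmol/h

For B: n = n₀ − 1ξ → 127 = 369.5 − 1ξ, giving ξ = 242.5 kmol/h.
Outlet amounts (n = n₀ + ν ξ):
  B: 369.5 − 1(242.5) = 127
  A: 0 + 2(242.5) = 485
Total out = 127 + 485 = 612 kmol/h.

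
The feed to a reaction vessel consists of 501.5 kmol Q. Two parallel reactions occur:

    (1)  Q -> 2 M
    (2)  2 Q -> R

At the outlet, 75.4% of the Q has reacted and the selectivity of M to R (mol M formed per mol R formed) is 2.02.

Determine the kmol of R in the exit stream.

Conversion of Q: Q consumed = 0.754 × 501.5 = 378.1 kmol = 1ξ₁ + 2ξ₂.
Selectivity: 2ξ₁ / (1ξ₂) = 2.02 → ξ₁ = 1.01 ξ₂.
Substitute: (1·1.01 + 2) ξ₂ = 378.1 → ξ₂ = 125.6 kmol, ξ₁ = 126.9 kmol.
Outlet amounts (n = n₀ + Σ ν·ξ):
  Q: 501.5 − 1(126.9) − 2(125.6) = 123.4
  M: 0 + 2(126.9) = 253.8
  R: 0 + 1(125.6) = 125.6

126 kmol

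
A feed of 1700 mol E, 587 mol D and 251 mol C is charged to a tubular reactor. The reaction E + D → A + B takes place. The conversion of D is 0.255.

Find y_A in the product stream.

D reacted = 0.255 × 587 = 149.7 mol; ν_D = −1, so ξ = 149.7/1 = 149.7 mol.
Outlet amounts (n = n₀ + ν ξ):
  E: 1700 − 1(149.7) = 1550
  D: 587 − 1(149.7) = 437.3
  A: 0 + 1(149.7) = 149.7
  B: 0 + 1(149.7) = 149.7
  C: 251 (inert)
Total out = 2538 mol; y_A = 149.7 / 2538 = 0.05898.

0.059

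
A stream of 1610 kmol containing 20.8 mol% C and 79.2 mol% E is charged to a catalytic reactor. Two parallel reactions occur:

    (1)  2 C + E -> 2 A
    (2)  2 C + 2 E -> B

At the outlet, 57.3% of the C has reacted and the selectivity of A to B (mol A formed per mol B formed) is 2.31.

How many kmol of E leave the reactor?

Conversion of C: C consumed = 0.573 × 334.9 = 191.9 kmol = 2ξ₁ + 2ξ₂.
Selectivity: 2ξ₁ / (1ξ₂) = 2.31 → ξ₁ = 1.155 ξ₂.
Substitute: (2·1.155 + 2) ξ₂ = 191.9 → ξ₂ = 44.52 kmol, ξ₁ = 51.42 kmol.
Outlet amounts (n = n₀ + Σ ν·ξ):
  C: 334.9 − 2(51.42) − 2(44.52) = 143
  E: 1275 − 1(51.42) − 2(44.52) = 1135
  A: 0 + 2(51.42) = 102.8
  B: 0 + 1(44.52) = 44.52

1130 kmol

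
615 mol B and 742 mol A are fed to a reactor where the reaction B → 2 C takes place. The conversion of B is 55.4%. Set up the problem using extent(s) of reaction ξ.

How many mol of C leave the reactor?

B reacted = 0.554 × 615 = 340.7 mol; ν_B = −1, so ξ = 340.7/1 = 340.7 mol.
Outlet amounts (n = n₀ + ν ξ):
  B: 615 − 1(340.7) = 274.3
  C: 0 + 2(340.7) = 681.4
  A: 742 (inert)

681 mol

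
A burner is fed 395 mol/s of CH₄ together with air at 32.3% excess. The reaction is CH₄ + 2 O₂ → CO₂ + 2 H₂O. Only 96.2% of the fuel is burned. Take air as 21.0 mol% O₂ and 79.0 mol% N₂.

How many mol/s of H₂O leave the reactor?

Stoichiometric O₂ = 2 × 395 = 790 mol/s; O₂ fed = 790 × 1.323 = 1045 mol/s.
N₂ fed = 1045 × 79/21 = 3932 mol/s.
Fuel reacted = 0.962 × 395 → ξ = 380 mol/s.
Outlet (n = n₀ + ν ξ):
  CH₄: 395 − 1(380) = 15.01
  O₂: 1045 − 2(380) = 285.2
  N₂: 3932 (inert)
  CO₂: 0 + 1(380) = 380
  H₂O: 0 + 2(380) = 760

760 mol/s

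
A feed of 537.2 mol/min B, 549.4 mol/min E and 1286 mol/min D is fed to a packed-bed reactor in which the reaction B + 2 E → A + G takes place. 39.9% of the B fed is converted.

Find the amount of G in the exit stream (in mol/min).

214 mol/min

B reacted = 0.399 × 537.2 = 214.3 mol/min; ν_B = −1, so ξ = 214.3/1 = 214.3 mol/min.
Outlet amounts (n = n₀ + ν ξ):
  B: 537.2 − 1(214.3) = 322.9
  E: 549.4 − 2(214.3) = 120.7
  A: 0 + 1(214.3) = 214.3
  G: 0 + 1(214.3) = 214.3
  D: 1286 (inert)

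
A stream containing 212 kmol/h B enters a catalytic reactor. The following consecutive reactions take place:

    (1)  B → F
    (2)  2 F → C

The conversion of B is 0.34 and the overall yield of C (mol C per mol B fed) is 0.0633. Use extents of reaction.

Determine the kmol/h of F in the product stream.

Conversion of B: B consumed = 1ξ₁ = 0.34 × 212 → ξ₁ = 72.08 kmol/h.
Yield of C: 1ξ₂ / 212 = 0.0633 → ξ₂ = 13.42 kmol/h.
Outlet amounts (n = n₀ + Σ ν·ξ):
  B: 212 − 1(72.08) = 139.9
  F: 0 + 1(72.08) − 2(13.42) = 45.24
  C: 0 + 1(13.42) = 13.42

45.2 kmol/h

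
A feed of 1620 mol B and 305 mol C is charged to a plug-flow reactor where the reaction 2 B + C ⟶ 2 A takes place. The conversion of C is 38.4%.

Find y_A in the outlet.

0.13

C reacted = 0.384 × 305 = 117.1 mol; ν_C = −1, so ξ = 117.1/1 = 117.1 mol.
Outlet amounts (n = n₀ + ν ξ):
  B: 1620 − 2(117.1) = 1386
  C: 305 − 1(117.1) = 187.9
  A: 0 + 2(117.1) = 234.2
Total out = 1808 mol; y_A = 234.2 / 1808 = 0.1296.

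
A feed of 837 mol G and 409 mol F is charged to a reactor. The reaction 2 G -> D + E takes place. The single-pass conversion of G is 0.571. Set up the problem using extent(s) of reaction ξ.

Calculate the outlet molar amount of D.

G reacted = 0.571 × 837 = 477.9 mol; ν_G = −2, so ξ = 477.9/2 = 239 mol.
Outlet amounts (n = n₀ + ν ξ):
  G: 837 − 2(239) = 359.1
  D: 0 + 1(239) = 239
  E: 0 + 1(239) = 239
  F: 409 (inert)

239 mol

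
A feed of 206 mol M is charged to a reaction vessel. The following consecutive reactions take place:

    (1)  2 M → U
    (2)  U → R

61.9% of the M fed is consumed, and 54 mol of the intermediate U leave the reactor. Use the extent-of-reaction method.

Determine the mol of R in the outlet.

9.76 mol

Conversion of M: M consumed = 2ξ₁ = 0.619 × 206 → ξ₁ = 63.76 mol.
U balance: n_U = 0 + 1ξ₁ − 1ξ₂ = 54 → ξ₂ = (1·63.76 − 54)/1 = 9.757 mol.
Outlet amounts (n = n₀ + Σ ν·ξ):
  M: 206 − 2(63.76) = 78.49
  U: 0 + 1(63.76) − 1(9.757) = 54
  R: 0 + 1(9.757) = 9.757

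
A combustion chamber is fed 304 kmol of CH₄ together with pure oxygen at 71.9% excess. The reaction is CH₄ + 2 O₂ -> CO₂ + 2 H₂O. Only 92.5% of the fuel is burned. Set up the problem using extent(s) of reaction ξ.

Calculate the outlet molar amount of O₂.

Stoichiometric O₂ = 2 × 304 = 608 kmol; O₂ fed = 608 × 1.719 = 1045 kmol.
Fuel reacted = 0.925 × 304 → ξ = 281.2 kmol.
Outlet (n = n₀ + ν ξ):
  CH₄: 304 − 1(281.2) = 22.8
  O₂: 1045 − 2(281.2) = 482.8
  CO₂: 0 + 1(281.2) = 281.2
  H₂O: 0 + 2(281.2) = 562.4

483 kmol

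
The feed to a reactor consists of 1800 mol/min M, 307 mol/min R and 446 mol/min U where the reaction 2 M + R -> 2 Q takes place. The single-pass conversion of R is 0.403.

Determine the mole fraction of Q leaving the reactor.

R reacted = 0.403 × 307 = 123.7 mol/min; ν_R = −1, so ξ = 123.7/1 = 123.7 mol/min.
Outlet amounts (n = n₀ + ν ξ):
  M: 1800 − 2(123.7) = 1553
  R: 307 − 1(123.7) = 183.3
  Q: 0 + 2(123.7) = 247.4
  U: 446 (inert)
Total out = 2429 mol/min; y_Q = 247.4 / 2429 = 0.1019.

0.102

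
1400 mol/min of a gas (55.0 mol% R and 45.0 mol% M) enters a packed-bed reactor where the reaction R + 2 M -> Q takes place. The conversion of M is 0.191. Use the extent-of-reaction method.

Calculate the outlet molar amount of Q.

M reacted = 0.191 × 630 = 120.3 mol/min; ν_M = −2, so ξ = 120.3/2 = 60.16 mol/min.
Outlet amounts (n = n₀ + ν ξ):
  R: 770 − 1(60.16) = 709.8
  M: 630 − 2(60.16) = 509.7
  Q: 0 + 1(60.16) = 60.16

60.2 mol/min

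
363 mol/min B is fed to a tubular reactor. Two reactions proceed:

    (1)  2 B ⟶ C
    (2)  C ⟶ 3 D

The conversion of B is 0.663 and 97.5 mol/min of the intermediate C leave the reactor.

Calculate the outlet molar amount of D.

Conversion of B: B consumed = 2ξ₁ = 0.663 × 363 → ξ₁ = 120.3 mol/min.
C balance: n_C = 0 + 1ξ₁ − 1ξ₂ = 97.5 → ξ₂ = (1·120.3 − 97.5)/1 = 22.83 mol/min.
Outlet amounts (n = n₀ + Σ ν·ξ):
  B: 363 − 2(120.3) = 122.3
  C: 0 + 1(120.3) − 1(22.83) = 97.5
  D: 0 + 3(22.83) = 68.5

68.5 mol/min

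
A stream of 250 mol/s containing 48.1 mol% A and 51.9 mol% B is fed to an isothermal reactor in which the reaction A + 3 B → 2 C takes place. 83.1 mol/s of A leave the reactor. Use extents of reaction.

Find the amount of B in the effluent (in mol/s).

18.3 mol/s

For A: n = n₀ − 1ξ → 83.1 = 120.2 − 1ξ, giving ξ = 37.15 mol/s.
Outlet amounts (n = n₀ + ν ξ):
  A: 120.2 − 1(37.15) = 83.1
  B: 129.8 − 3(37.15) = 18.3
  C: 0 + 2(37.15) = 74.3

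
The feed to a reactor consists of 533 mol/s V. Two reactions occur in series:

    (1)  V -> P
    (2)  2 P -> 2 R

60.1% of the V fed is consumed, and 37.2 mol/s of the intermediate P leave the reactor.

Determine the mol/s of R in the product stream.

Conversion of V: V consumed = 1ξ₁ = 0.601 × 533 → ξ₁ = 320.3 mol/s.
P balance: n_P = 0 + 1ξ₁ − 2ξ₂ = 37.2 → ξ₂ = (1·320.3 − 37.2)/2 = 141.6 mol/s.
Outlet amounts (n = n₀ + Σ ν·ξ):
  V: 533 − 1(320.3) = 212.7
  P: 0 + 1(320.3) − 2(141.6) = 37.2
  R: 0 + 2(141.6) = 283.1

283 mol/s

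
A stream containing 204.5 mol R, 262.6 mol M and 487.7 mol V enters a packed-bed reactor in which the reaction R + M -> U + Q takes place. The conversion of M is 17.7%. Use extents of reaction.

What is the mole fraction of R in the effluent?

M reacted = 0.177 × 262.6 = 46.48 mol; ν_M = −1, so ξ = 46.48/1 = 46.48 mol.
Outlet amounts (n = n₀ + ν ξ):
  R: 204.5 − 1(46.48) = 158
  M: 262.6 − 1(46.48) = 216.1
  U: 0 + 1(46.48) = 46.48
  Q: 0 + 1(46.48) = 46.48
  V: 487.7 (inert)
Total out = 954.8 mol; y_R = 158 / 954.8 = 0.1655.

0.166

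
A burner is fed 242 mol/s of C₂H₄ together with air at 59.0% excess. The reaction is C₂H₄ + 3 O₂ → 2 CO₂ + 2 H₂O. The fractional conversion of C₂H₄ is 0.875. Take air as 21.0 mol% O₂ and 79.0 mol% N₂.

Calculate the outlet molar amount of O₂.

519 mol/s

Stoichiometric O₂ = 3 × 242 = 726 mol/s; O₂ fed = 726 × 1.590 = 1154 mol/s.
N₂ fed = 1154 × 79/21 = 4343 mol/s.
Fuel reacted = 0.875 × 242 → ξ = 211.8 mol/s.
Outlet (n = n₀ + ν ξ):
  C₂H₄: 242 − 1(211.8) = 30.25
  O₂: 1154 − 3(211.8) = 519.1
  N₂: 4343 (inert)
  CO₂: 0 + 2(211.8) = 423.5
  H₂O: 0 + 2(211.8) = 423.5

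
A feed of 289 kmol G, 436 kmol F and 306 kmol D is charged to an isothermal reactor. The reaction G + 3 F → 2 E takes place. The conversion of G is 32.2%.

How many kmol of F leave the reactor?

157 kmol

G reacted = 0.322 × 289 = 93.06 kmol; ν_G = −1, so ξ = 93.06/1 = 93.06 kmol.
Outlet amounts (n = n₀ + ν ξ):
  G: 289 − 1(93.06) = 195.9
  F: 436 − 3(93.06) = 156.8
  E: 0 + 2(93.06) = 186.1
  D: 306 (inert)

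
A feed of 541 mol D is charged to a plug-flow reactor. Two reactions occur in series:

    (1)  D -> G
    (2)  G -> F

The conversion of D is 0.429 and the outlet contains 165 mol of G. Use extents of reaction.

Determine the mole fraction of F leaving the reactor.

Conversion of D: D consumed = 1ξ₁ = 0.429 × 541 → ξ₁ = 232.1 mol.
G balance: n_G = 0 + 1ξ₁ − 1ξ₂ = 165 → ξ₂ = (1·232.1 − 165)/1 = 67.09 mol.
Outlet amounts (n = n₀ + Σ ν·ξ):
  D: 541 − 1(232.1) = 308.9
  G: 0 + 1(232.1) − 1(67.09) = 165
  F: 0 + 1(67.09) = 67.09
Total out = 541 mol; y_F = 67.09 / 541 = 0.124.

0.124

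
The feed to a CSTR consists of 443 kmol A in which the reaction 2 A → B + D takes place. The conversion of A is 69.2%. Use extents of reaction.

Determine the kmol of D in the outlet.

A reacted = 0.692 × 443 = 306.6 kmol; ν_A = −2, so ξ = 306.6/2 = 153.3 kmol.
Outlet amounts (n = n₀ + ν ξ):
  A: 443 − 2(153.3) = 136.4
  B: 0 + 1(153.3) = 153.3
  D: 0 + 1(153.3) = 153.3

153 kmol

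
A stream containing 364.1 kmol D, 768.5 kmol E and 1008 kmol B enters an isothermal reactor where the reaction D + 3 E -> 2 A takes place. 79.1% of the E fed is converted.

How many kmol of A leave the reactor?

405 kmol

E reacted = 0.791 × 768.5 = 607.9 kmol; ν_E = −3, so ξ = 607.9/3 = 202.6 kmol.
Outlet amounts (n = n₀ + ν ξ):
  D: 364.1 − 1(202.6) = 161.5
  E: 768.5 − 3(202.6) = 160.6
  A: 0 + 2(202.6) = 405.3
  B: 1008 (inert)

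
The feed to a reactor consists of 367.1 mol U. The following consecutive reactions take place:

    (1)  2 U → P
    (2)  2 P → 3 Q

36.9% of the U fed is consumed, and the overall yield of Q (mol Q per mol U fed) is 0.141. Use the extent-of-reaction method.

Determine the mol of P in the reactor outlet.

33.2 mol

Conversion of U: U consumed = 2ξ₁ = 0.369 × 367.1 → ξ₁ = 67.73 mol.
Yield of Q: 3ξ₂ / 367.1 = 0.141 → ξ₂ = 17.25 mol.
Outlet amounts (n = n₀ + Σ ν·ξ):
  U: 367.1 − 2(67.73) = 231.6
  P: 0 + 1(67.73) − 2(17.25) = 33.22
  Q: 0 + 3(17.25) = 51.76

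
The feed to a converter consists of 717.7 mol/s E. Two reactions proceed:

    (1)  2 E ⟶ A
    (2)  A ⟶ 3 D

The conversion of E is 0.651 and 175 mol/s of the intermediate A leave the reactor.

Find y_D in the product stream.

Conversion of E: E consumed = 2ξ₁ = 0.651 × 717.7 → ξ₁ = 233.6 mol/s.
A balance: n_A = 0 + 1ξ₁ − 1ξ₂ = 175 → ξ₂ = (1·233.6 − 175)/1 = 58.61 mol/s.
Outlet amounts (n = n₀ + Σ ν·ξ):
  E: 717.7 − 2(233.6) = 250.5
  A: 0 + 1(233.6) − 1(58.61) = 175
  D: 0 + 3(58.61) = 175.8
Total out = 601.3 mol/s; y_D = 175.8 / 601.3 = 0.2924.

0.292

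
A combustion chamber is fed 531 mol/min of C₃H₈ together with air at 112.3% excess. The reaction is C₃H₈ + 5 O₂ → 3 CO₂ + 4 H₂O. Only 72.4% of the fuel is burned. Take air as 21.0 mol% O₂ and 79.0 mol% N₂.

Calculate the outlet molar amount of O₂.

Stoichiometric O₂ = 5 × 531 = 2655 mol/min; O₂ fed = 2655 × 2.123 = 5637 mol/min.
N₂ fed = 5637 × 79/21 = 21200 mol/min.
Fuel reacted = 0.724 × 531 → ξ = 384.4 mol/min.
Outlet (n = n₀ + ν ξ):
  C₃H₈: 531 − 1(384.4) = 146.6
  O₂: 5637 − 5(384.4) = 3714
  N₂: 21200 (inert)
  CO₂: 0 + 3(384.4) = 1153
  H₂O: 0 + 4(384.4) = 1538

3710 mol/min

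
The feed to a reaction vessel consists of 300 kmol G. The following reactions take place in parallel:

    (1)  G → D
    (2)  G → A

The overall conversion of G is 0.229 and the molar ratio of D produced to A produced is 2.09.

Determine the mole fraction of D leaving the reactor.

0.155

Conversion of G: G consumed = 0.229 × 300 = 68.7 kmol = 1ξ₁ + 1ξ₂.
Selectivity: 1ξ₁ / (1ξ₂) = 2.09 → ξ₁ = 2.09 ξ₂.
Substitute: (1·2.09 + 1) ξ₂ = 68.7 → ξ₂ = 22.23 kmol, ξ₁ = 46.47 kmol.
Outlet amounts (n = n₀ + Σ ν·ξ):
  G: 300 − 1(46.47) − 1(22.23) = 231.3
  D: 0 + 1(46.47) = 46.47
  A: 0 + 1(22.23) = 22.23
Total out = 300 kmol; y_D = 46.47 / 300 = 0.1549.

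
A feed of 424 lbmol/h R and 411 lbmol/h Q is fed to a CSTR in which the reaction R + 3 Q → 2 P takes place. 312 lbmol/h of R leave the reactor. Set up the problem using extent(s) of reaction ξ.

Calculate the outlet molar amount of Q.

75 lbmol/h

For R: n = n₀ − 1ξ → 312 = 424 − 1ξ, giving ξ = 112 lbmol/h.
Outlet amounts (n = n₀ + ν ξ):
  R: 424 − 1(112) = 312
  Q: 411 − 3(112) = 75
  P: 0 + 2(112) = 224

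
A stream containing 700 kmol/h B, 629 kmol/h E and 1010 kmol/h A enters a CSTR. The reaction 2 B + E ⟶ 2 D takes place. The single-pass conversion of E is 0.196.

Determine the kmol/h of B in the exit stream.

E reacted = 0.196 × 629 = 123.3 kmol/h; ν_E = −1, so ξ = 123.3/1 = 123.3 kmol/h.
Outlet amounts (n = n₀ + ν ξ):
  B: 700 − 2(123.3) = 453.4
  E: 629 − 1(123.3) = 505.7
  D: 0 + 2(123.3) = 246.6
  A: 1010 (inert)

453 kmol/h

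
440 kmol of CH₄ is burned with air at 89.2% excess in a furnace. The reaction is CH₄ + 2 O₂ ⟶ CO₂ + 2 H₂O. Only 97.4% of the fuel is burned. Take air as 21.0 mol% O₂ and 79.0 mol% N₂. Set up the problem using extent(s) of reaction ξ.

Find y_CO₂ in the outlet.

0.0512

Stoichiometric O₂ = 2 × 440 = 880 kmol; O₂ fed = 880 × 1.892 = 1665 kmol.
N₂ fed = 1665 × 79/21 = 6263 kmol.
Fuel reacted = 0.974 × 440 → ξ = 428.6 kmol.
Outlet (n = n₀ + ν ξ):
  CH₄: 440 − 1(428.6) = 11.44
  O₂: 1665 − 2(428.6) = 807.8
  N₂: 6263 (inert)
  CO₂: 0 + 1(428.6) = 428.6
  H₂O: 0 + 2(428.6) = 857.1
Total out = 8368 kmol; y_CO₂ = 428.6 / 8368 = 0.05121.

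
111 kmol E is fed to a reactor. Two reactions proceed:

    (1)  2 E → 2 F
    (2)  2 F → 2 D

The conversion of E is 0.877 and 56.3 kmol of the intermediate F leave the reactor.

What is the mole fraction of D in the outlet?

0.37

Conversion of E: E consumed = 2ξ₁ = 0.877 × 111 → ξ₁ = 48.67 kmol.
F balance: n_F = 0 + 2ξ₁ − 2ξ₂ = 56.3 → ξ₂ = (2·48.67 − 56.3)/2 = 20.52 kmol.
Outlet amounts (n = n₀ + Σ ν·ξ):
  E: 111 − 2(48.67) = 13.65
  F: 0 + 2(48.67) − 2(20.52) = 56.3
  D: 0 + 2(20.52) = 41.05
Total out = 111 kmol; y_D = 41.05 / 111 = 0.3698.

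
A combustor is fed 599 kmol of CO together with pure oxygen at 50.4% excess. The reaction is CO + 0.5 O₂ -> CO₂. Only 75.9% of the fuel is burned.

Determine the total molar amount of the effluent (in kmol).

Stoichiometric O₂ = 0.5 × 599 = 299.5 kmol; O₂ fed = 299.5 × 1.504 = 450.4 kmol.
Fuel reacted = 0.759 × 599 → ξ = 454.6 kmol.
Outlet (n = n₀ + ν ξ):
  CO: 599 − 1(454.6) = 144.4
  O₂: 450.4 − 0.5(454.6) = 223.1
  CO₂: 0 + 1(454.6) = 454.6
Total out = 144.4 + 223.1 + 454.6 = 822.1 kmol.

822 kmol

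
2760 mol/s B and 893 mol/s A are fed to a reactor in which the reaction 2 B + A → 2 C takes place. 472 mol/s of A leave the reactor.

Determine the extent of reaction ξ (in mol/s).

For A: n = n₀ − 1ξ → 472 = 893 − 1ξ, giving ξ = 421 mol/s.
Outlet amounts (n = n₀ + ν ξ):
  B: 2760 − 2(421) = 1918
  A: 893 − 1(421) = 472
  C: 0 + 2(421) = 842

ξ = 421 mol/s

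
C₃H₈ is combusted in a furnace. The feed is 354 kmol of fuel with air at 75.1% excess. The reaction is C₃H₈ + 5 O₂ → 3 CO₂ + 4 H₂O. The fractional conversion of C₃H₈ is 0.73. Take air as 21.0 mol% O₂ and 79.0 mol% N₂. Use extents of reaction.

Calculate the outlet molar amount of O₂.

1810 kmol

Stoichiometric O₂ = 5 × 354 = 1770 kmol; O₂ fed = 1770 × 1.751 = 3099 kmol.
N₂ fed = 3099 × 79/21 = 11660 kmol.
Fuel reacted = 0.73 × 354 → ξ = 258.4 kmol.
Outlet (n = n₀ + ν ξ):
  C₃H₈: 354 − 1(258.4) = 95.58
  O₂: 3099 − 5(258.4) = 1807
  N₂: 11660 (inert)
  CO₂: 0 + 3(258.4) = 775.3
  H₂O: 0 + 4(258.4) = 1034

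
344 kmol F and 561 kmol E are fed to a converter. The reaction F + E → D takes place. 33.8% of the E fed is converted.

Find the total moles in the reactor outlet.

E reacted = 0.338 × 561 = 189.6 kmol; ν_E = −1, so ξ = 189.6/1 = 189.6 kmol.
Outlet amounts (n = n₀ + ν ξ):
  F: 344 − 1(189.6) = 154.4
  E: 561 − 1(189.6) = 371.4
  D: 0 + 1(189.6) = 189.6
Total out = 154.4 + 371.4 + 189.6 = 715.4 kmol.

715 kmol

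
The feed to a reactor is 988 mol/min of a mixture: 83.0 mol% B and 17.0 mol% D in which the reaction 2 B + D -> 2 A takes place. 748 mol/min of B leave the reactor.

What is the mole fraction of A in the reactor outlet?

For B: n = n₀ − 2ξ → 748 = 820 − 2ξ, giving ξ = 36.02 mol/min.
Outlet amounts (n = n₀ + ν ξ):
  B: 820 − 2(36.02) = 748
  D: 168 − 1(36.02) = 131.9
  A: 0 + 2(36.02) = 72.04
Total out = 952 mol/min; y_A = 72.04 / 952 = 0.07567.

0.0757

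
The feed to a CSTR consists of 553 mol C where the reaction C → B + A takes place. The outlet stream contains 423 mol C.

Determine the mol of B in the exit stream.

130 mol

For C: n = n₀ − 1ξ → 423 = 553 − 1ξ, giving ξ = 130 mol.
Outlet amounts (n = n₀ + ν ξ):
  C: 553 − 1(130) = 423
  B: 0 + 1(130) = 130
  A: 0 + 1(130) = 130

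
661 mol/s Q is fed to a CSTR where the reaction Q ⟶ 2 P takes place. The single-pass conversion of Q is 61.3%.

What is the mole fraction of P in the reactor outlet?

0.76

Q reacted = 0.613 × 661 = 405.2 mol/s; ν_Q = −1, so ξ = 405.2/1 = 405.2 mol/s.
Outlet amounts (n = n₀ + ν ξ):
  Q: 661 − 1(405.2) = 255.8
  P: 0 + 2(405.2) = 810.4
Total out = 1066 mol/s; y_P = 810.4 / 1066 = 0.7601.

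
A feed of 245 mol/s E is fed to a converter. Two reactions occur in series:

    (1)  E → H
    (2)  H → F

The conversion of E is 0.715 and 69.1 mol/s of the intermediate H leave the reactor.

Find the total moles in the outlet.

245 mol/s

Conversion of E: E consumed = 1ξ₁ = 0.715 × 245 → ξ₁ = 175.2 mol/s.
H balance: n_H = 0 + 1ξ₁ − 1ξ₂ = 69.1 → ξ₂ = (1·175.2 − 69.1)/1 = 106.1 mol/s.
Outlet amounts (n = n₀ + Σ ν·ξ):
  E: 245 − 1(175.2) = 69.83
  H: 0 + 1(175.2) − 1(106.1) = 69.1
  F: 0 + 1(106.1) = 106.1
Total out = 69.83 + 69.1 + 106.1 = 245 mol/s.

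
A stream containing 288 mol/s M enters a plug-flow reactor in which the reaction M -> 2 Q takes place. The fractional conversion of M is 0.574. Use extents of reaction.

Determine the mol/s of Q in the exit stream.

M reacted = 0.574 × 288 = 165.3 mol/s; ν_M = −1, so ξ = 165.3/1 = 165.3 mol/s.
Outlet amounts (n = n₀ + ν ξ):
  M: 288 − 1(165.3) = 122.7
  Q: 0 + 2(165.3) = 330.6

331 mol/s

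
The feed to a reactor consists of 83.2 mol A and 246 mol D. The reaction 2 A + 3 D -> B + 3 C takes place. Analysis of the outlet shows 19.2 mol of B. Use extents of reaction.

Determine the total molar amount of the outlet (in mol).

310 mol

For B: n = n₀ + 1ξ → 19.2 = 0 + 1ξ, giving ξ = 19.2 mol.
Outlet amounts (n = n₀ + ν ξ):
  A: 83.2 − 2(19.2) = 44.8
  D: 246 − 3(19.2) = 188.4
  B: 0 + 1(19.2) = 19.2
  C: 0 + 3(19.2) = 57.6
Total out = 44.8 + 188.4 + 19.2 + 57.6 = 310 mol.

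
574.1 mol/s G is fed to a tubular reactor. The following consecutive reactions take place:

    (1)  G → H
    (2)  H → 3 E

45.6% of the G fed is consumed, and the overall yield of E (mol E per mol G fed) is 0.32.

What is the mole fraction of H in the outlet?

Conversion of G: G consumed = 1ξ₁ = 0.456 × 574.1 → ξ₁ = 261.8 mol/s.
Yield of E: 3ξ₂ / 574.1 = 0.32 → ξ₂ = 61.24 mol/s.
Outlet amounts (n = n₀ + Σ ν·ξ):
  G: 574.1 − 1(261.8) = 312.3
  H: 0 + 1(261.8) − 1(61.24) = 200.6
  E: 0 + 3(61.24) = 183.7
Total out = 696.6 mol/s; y_H = 200.6 / 696.6 = 0.2879.

0.288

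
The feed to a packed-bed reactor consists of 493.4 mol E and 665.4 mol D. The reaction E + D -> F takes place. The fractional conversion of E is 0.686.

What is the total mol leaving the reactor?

E reacted = 0.686 × 493.4 = 338.5 mol; ν_E = −1, so ξ = 338.5/1 = 338.5 mol.
Outlet amounts (n = n₀ + ν ξ):
  E: 493.4 − 1(338.5) = 154.9
  D: 665.4 − 1(338.5) = 326.9
  F: 0 + 1(338.5) = 338.5
Total out = 154.9 + 326.9 + 338.5 = 820.3 mol.

820 mol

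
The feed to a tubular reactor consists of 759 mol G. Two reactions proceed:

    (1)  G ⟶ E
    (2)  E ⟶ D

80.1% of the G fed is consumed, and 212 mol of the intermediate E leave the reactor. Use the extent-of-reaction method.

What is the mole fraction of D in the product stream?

0.522

Conversion of G: G consumed = 1ξ₁ = 0.801 × 759 → ξ₁ = 608 mol.
E balance: n_E = 0 + 1ξ₁ − 1ξ₂ = 212 → ξ₂ = (1·608 − 212)/1 = 396 mol.
Outlet amounts (n = n₀ + Σ ν·ξ):
  G: 759 − 1(608) = 151
  E: 0 + 1(608) − 1(396) = 212
  D: 0 + 1(396) = 396
Total out = 759 mol; y_D = 396 / 759 = 0.5217.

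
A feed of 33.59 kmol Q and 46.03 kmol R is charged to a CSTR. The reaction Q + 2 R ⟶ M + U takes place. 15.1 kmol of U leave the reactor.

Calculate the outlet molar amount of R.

15.8 kmol

For U: n = n₀ + 1ξ → 15.1 = 0 + 1ξ, giving ξ = 15.1 kmol.
Outlet amounts (n = n₀ + ν ξ):
  Q: 33.59 − 1(15.1) = 18.49
  R: 46.03 − 2(15.1) = 15.83
  M: 0 + 1(15.1) = 15.1
  U: 0 + 1(15.1) = 15.1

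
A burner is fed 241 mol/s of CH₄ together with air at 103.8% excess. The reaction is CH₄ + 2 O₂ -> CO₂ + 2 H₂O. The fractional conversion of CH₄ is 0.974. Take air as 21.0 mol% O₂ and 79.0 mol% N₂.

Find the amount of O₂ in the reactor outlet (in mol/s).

513 mol/s

Stoichiometric O₂ = 2 × 241 = 482 mol/s; O₂ fed = 482 × 2.038 = 982.3 mol/s.
N₂ fed = 982.3 × 79/21 = 3695 mol/s.
Fuel reacted = 0.974 × 241 → ξ = 234.7 mol/s.
Outlet (n = n₀ + ν ξ):
  CH₄: 241 − 1(234.7) = 6.266
  O₂: 982.3 − 2(234.7) = 512.8
  N₂: 3695 (inert)
  CO₂: 0 + 1(234.7) = 234.7
  H₂O: 0 + 2(234.7) = 469.5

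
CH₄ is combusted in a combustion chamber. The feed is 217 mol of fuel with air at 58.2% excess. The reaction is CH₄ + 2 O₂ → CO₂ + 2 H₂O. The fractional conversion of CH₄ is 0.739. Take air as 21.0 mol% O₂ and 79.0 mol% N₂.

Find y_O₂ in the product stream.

0.105

Stoichiometric O₂ = 2 × 217 = 434 mol; O₂ fed = 434 × 1.582 = 686.6 mol.
N₂ fed = 686.6 × 79/21 = 2583 mol.
Fuel reacted = 0.739 × 217 → ξ = 160.4 mol.
Outlet (n = n₀ + ν ξ):
  CH₄: 217 − 1(160.4) = 56.64
  O₂: 686.6 − 2(160.4) = 365.9
  N₂: 2583 (inert)
  CO₂: 0 + 1(160.4) = 160.4
  H₂O: 0 + 2(160.4) = 320.7
Total out = 3486 mol; y_O₂ = 365.9 / 3486 = 0.1049.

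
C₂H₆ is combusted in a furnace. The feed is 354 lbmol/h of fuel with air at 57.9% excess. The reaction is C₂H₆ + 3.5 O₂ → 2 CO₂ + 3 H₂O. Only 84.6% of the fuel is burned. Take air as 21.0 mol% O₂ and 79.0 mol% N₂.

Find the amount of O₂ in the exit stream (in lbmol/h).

908 lbmol/h

Stoichiometric O₂ = 3.5 × 354 = 1239 lbmol/h; O₂ fed = 1239 × 1.579 = 1956 lbmol/h.
N₂ fed = 1956 × 79/21 = 7360 lbmol/h.
Fuel reacted = 0.846 × 354 → ξ = 299.5 lbmol/h.
Outlet (n = n₀ + ν ξ):
  C₂H₆: 354 − 1(299.5) = 54.52
  O₂: 1956 − 3.5(299.5) = 908.2
  N₂: 7360 (inert)
  CO₂: 0 + 2(299.5) = 599
  H₂O: 0 + 3(299.5) = 898.5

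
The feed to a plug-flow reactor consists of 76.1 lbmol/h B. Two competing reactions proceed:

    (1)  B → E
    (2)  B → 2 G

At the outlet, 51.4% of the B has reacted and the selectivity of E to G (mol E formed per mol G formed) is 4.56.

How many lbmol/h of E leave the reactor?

35.3 lbmol/h

Conversion of B: B consumed = 0.514 × 76.1 = 39.12 lbmol/h = 1ξ₁ + 1ξ₂.
Selectivity: 1ξ₁ / (2ξ₂) = 4.56 → ξ₁ = 9.12 ξ₂.
Substitute: (1·9.12 + 1) ξ₂ = 39.12 → ξ₂ = 3.865 lbmol/h, ξ₁ = 35.25 lbmol/h.
Outlet amounts (n = n₀ + Σ ν·ξ):
  B: 76.1 − 1(35.25) − 1(3.865) = 36.98
  E: 0 + 1(35.25) = 35.25
  G: 0 + 2(3.865) = 7.73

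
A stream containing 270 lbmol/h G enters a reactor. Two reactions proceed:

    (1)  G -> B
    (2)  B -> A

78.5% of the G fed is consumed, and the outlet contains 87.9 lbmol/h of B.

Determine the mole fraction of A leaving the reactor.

Conversion of G: G consumed = 1ξ₁ = 0.785 × 270 → ξ₁ = 212 lbmol/h.
B balance: n_B = 0 + 1ξ₁ − 1ξ₂ = 87.9 → ξ₂ = (1·212 − 87.9)/1 = 124.1 lbmol/h.
Outlet amounts (n = n₀ + Σ ν·ξ):
  G: 270 − 1(212) = 58.05
  B: 0 + 1(212) − 1(124.1) = 87.9
  A: 0 + 1(124.1) = 124.1
Total out = 270 lbmol/h; y_A = 124.1 / 270 = 0.4594.

0.459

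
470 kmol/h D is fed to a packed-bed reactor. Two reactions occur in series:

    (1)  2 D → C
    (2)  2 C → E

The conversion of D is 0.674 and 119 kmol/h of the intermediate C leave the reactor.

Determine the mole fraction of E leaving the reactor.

Conversion of D: D consumed = 2ξ₁ = 0.674 × 470 → ξ₁ = 158.4 kmol/h.
C balance: n_C = 0 + 1ξ₁ − 2ξ₂ = 119 → ξ₂ = (1·158.4 − 119)/2 = 19.7 kmol/h.
Outlet amounts (n = n₀ + Σ ν·ξ):
  D: 470 − 2(158.4) = 153.2
  C: 0 + 1(158.4) − 2(19.7) = 119
  E: 0 + 1(19.7) = 19.7
Total out = 291.9 kmol/h; y_E = 19.7 / 291.9 = 0.06747.

0.0675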